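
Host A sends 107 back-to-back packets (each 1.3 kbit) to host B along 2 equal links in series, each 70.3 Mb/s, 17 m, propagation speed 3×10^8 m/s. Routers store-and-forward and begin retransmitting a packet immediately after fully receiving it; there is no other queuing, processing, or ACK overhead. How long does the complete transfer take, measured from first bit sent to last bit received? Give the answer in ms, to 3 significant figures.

2.00 ms

Per-hop transmission t_tx = L/R = 1300/70300000 = 0.0184922 ms.
Per-hop propagation t_prop = 17/300000000 = 5.66667e-05 ms.
Pipeline fill: first packet needs 2·t_tx to clear all hops; remaining 106 packets each add one t_tx.
Total = (2+107-1)·t_tx + 2·t_prop = 108·0.0184922 + 2·5.66667e-05 = 2.00 ms.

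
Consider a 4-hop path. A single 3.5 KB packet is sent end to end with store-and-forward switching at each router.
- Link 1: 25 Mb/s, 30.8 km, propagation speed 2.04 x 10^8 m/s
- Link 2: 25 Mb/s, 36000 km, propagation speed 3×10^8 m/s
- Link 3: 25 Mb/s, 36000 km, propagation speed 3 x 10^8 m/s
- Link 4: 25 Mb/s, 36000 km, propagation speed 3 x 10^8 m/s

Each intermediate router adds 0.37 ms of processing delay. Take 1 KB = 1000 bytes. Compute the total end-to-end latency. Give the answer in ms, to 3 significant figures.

L = 28000 bits.
Transmission delay per hop = L/R = 28000/25000000 = 1.12 ms; 4 hops → 4.48 ms.
Propagation delays (d/s per hop): 0.15098, 120, 120, 120 ms; sum = 360.151 ms.
Processing at 3 router(s): 3 × 0.37 ms = 1.11 ms.
End-to-end = 366 ms.

366 ms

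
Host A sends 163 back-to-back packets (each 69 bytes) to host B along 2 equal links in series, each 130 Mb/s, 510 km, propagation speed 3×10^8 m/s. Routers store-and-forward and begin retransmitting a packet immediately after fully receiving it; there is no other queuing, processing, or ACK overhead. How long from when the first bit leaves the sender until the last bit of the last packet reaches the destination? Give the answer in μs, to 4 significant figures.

4096 μs

Per-hop transmission t_tx = L/R = 552/130000000 = 4.24615 μs.
Per-hop propagation t_prop = 510000/300000000 = 1700 μs.
Pipeline fill: first packet needs 2·t_tx to clear all hops; remaining 162 packets each add one t_tx.
Total = (2+163-1)·t_tx + 2·t_prop = 164·4.24615 + 2·1700 = 4096 μs.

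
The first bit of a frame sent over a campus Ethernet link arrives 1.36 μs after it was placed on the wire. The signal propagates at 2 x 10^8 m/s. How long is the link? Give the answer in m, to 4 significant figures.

d = s × t_prop = 200000000 × 1.36e-06 = 272.0 m.

272.0 m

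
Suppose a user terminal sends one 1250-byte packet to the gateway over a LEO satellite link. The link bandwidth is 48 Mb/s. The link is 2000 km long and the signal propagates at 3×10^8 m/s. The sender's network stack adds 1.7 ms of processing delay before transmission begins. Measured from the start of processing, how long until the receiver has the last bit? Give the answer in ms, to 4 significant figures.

L = 1250 × 8 = 10000 bits.
Transmission delay = L/R = 10000 / 48000000 = 0.208333 ms.
Propagation delay = d/s = 2000000 m / 300000000 m/s = 6.66667 ms.
Plus processing delay 1.7 ms = 1.7 ms.
Total = 8.575 ms.

8.575 ms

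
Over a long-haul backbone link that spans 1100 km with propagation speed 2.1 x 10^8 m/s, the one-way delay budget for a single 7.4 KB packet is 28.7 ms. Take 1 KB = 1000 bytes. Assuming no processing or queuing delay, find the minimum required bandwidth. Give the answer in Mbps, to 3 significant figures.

L = 59200 bits.
Propagation delay = 1100000 / 210000000 = 5.2381 ms.
Transmission budget = 28.7 − 5.2381 = 23.4619 ms.
R ≥ L / t_tx = 59200 bits / 0.0234619 s = 2.52 Mbps.

2.52 Mbps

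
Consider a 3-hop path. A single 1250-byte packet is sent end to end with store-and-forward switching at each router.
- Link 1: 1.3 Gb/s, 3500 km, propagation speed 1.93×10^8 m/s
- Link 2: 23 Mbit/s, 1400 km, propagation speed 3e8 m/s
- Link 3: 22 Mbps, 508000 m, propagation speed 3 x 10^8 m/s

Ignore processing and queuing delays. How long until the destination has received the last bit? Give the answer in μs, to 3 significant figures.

L = 1250 × 8 = 10000 bits.
Transmission delays (L/R per hop): 7.69231, 434.783, 454.545 μs; sum = 897.02 μs.
Propagation delays (d/s per hop): 18134.7, 4666.67, 1693.33 μs; sum = 24494.7 μs.
End-to-end = 25400 μs.

25400 μs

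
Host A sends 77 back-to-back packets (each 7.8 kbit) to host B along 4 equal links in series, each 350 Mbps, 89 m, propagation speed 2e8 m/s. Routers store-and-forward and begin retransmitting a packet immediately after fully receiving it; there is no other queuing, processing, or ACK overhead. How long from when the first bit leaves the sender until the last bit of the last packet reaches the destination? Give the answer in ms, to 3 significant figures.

Per-hop transmission t_tx = L/R = 7800/350000000 = 0.0222857 ms.
Per-hop propagation t_prop = 89/200000000 = 0.000445 ms.
Pipeline fill: first packet needs 4·t_tx to clear all hops; remaining 76 packets each add one t_tx.
Total = (4+77-1)·t_tx + 4·t_prop = 80·0.0222857 + 4·0.000445 = 1.78 ms.

1.78 ms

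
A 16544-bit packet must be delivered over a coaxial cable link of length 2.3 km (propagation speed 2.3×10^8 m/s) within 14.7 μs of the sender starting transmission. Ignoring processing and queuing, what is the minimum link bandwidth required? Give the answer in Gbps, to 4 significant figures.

Propagation delay = 2300 / 2.3e+08 = 10 μs.
Transmission budget = 14.7 − 10 = 4.7 μs.
R ≥ L / t_tx = 16544 bits / 4.7e-06 s = 3.520 Gbps.

3.520 Gbps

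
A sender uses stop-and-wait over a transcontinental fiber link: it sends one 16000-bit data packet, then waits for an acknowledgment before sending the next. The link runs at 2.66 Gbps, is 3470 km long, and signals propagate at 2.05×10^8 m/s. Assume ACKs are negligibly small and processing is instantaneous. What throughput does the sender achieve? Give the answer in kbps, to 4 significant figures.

472.5 kbps

t_tx = L/R = 16000/2660000000 = 6.01504e-06 s.
t_prop = 3470000/2.05e+08 = 0.0169268 s; RTT = 0.0338537 s.
Cycle = t_tx + RTT = 0.0338597 s.
Throughput = L / cycle = 16000 / 0.0338597 = 472.5 kbps.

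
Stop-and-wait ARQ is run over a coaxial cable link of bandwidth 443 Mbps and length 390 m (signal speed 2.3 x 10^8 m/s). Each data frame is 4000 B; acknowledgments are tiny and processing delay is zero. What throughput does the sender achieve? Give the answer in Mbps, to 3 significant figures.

t_tx = L/R = 32000/443000000 = 7.22348e-05 s.
t_prop = 390/2.3e+08 = 1.69565e-06 s; RTT = 3.3913e-06 s.
Cycle = t_tx + RTT = 7.56261e-05 s.
Throughput = L / cycle = 32000 / 7.56261e-05 = 423 Mbps.

423 Mbps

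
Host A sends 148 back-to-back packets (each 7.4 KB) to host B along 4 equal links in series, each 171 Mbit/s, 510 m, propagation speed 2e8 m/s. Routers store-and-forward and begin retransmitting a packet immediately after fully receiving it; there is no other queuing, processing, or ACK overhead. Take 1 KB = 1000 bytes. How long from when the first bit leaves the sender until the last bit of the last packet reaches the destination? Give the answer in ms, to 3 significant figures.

Per-hop transmission t_tx = L/R = 59200/171000000 = 0.346199 ms.
Per-hop propagation t_prop = 510/200000000 = 0.00255 ms.
Pipeline fill: first packet needs 4·t_tx to clear all hops; remaining 147 packets each add one t_tx.
Total = (4+148-1)·t_tx + 4·t_prop = 151·0.346199 + 4·0.00255 = 52.3 ms.

52.3 ms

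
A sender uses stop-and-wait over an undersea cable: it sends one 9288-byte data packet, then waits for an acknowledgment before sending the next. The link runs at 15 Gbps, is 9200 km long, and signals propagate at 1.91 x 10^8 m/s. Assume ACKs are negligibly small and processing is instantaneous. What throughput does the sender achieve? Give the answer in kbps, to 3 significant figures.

771 kbps

t_tx = L/R = 74304/15000000000 = 4.9536e-06 s.
t_prop = 9200000/191000000 = 0.0481675 s; RTT = 0.0963351 s.
Cycle = t_tx + RTT = 0.09634 s.
Throughput = L / cycle = 74304 / 0.09634 = 771 kbps.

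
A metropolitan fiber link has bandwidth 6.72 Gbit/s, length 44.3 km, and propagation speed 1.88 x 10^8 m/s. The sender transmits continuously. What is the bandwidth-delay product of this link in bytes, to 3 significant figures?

Propagation delay = 44300 / 188000000 = 0.000235638 s.
BDP = R × t_prop = 6720000000 × 0.000235638 = 1583490 bits.
In bytes: 1583490/8 = 198000 bytes.

198000 bytes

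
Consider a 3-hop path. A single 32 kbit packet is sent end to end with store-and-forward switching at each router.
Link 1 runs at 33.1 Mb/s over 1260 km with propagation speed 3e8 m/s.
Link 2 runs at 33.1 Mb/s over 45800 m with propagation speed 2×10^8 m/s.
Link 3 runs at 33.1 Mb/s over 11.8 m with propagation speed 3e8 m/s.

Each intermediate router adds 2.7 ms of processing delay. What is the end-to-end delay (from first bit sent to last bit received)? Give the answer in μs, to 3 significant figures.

12700 μs

L = 32000 bits.
Transmission delay per hop = L/R = 32000/33100000 = 966.767 μs; 3 hops → 2900.3 μs.
Propagation delays (d/s per hop): 4200, 229, 0.0393333 μs; sum = 4429.04 μs.
Processing at 2 router(s): 2 × 2.7 ms = 5400 μs.
End-to-end = 12700 μs.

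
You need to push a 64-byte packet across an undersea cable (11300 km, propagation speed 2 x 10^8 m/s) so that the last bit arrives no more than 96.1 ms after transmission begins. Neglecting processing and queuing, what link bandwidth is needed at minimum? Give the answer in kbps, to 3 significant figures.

L = 512 bits.
Propagation delay = 11300000 / 200000000 = 56.5 ms.
Transmission budget = 96.1 − 56.5 = 39.6 ms.
R ≥ L / t_tx = 512 bits / 0.0396 s = 12.9 kbps.

12.9 kbps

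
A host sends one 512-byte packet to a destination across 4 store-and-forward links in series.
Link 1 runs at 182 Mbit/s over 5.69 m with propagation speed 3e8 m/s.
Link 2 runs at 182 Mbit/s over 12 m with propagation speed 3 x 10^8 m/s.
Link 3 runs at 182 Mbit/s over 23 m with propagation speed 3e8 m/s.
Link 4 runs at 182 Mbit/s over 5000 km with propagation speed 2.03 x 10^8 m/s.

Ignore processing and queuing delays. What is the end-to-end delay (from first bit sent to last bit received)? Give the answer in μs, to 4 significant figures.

24720 μs

L = 512 × 8 = 4096 bits.
Transmission delay per hop = L/R = 4096/182000000 = 22.5055 μs; 4 hops → 90.022 μs.
Propagation delays (d/s per hop): 0.0189667, 0.04, 0.0766667, 24630.5 μs; sum = 24630.7 μs.
End-to-end = 24720 μs.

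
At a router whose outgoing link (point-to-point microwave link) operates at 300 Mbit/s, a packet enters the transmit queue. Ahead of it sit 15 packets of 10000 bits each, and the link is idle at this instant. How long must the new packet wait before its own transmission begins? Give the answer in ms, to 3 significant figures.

0.500 ms

Each queued packet: L/R = 10000/300000000 = 0.0333333 ms.
15 queued → 0.5 ms.
Queuing delay = 0.500 ms.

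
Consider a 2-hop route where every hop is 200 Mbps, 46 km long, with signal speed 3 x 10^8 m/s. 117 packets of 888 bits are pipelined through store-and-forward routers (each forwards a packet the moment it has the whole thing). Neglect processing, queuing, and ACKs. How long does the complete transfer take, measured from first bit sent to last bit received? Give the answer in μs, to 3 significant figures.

Per-hop transmission t_tx = L/R = 888/200000000 = 4.44 μs.
Per-hop propagation t_prop = 46000/300000000 = 153.333 μs.
Pipeline fill: first packet needs 2·t_tx to clear all hops; remaining 116 packets each add one t_tx.
Total = (2+117-1)·t_tx + 2·t_prop = 118·4.44 + 2·153.333 = 831 μs.

831 μs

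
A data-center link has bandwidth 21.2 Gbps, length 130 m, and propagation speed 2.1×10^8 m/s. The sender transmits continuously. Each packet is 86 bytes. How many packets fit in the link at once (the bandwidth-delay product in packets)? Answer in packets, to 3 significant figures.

Propagation delay = 130 / 210000000 = 6.19048e-07 s.
BDP = R × t_prop = 21200000000 × 6.19048e-07 = 13123.8 bits.
In packets of 688 bits: 19.1 packets.

19.1 packets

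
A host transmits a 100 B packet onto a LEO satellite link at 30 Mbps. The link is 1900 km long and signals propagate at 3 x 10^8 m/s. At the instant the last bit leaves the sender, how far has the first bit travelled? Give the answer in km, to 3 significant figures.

8.00 km

t_tx = L/R = 800/30000000 = 2.66667e-05 s.
Distance = s × t_tx = 300000000 × 2.66667e-05 = 8.00 km.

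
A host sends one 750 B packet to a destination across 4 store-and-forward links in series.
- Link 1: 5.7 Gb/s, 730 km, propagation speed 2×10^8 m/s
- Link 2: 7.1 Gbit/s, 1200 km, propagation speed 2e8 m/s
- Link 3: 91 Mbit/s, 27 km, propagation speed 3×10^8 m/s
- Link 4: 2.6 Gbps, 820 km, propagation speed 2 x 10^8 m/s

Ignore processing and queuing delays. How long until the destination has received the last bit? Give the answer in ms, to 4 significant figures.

L = 750 × 8 = 6000 bits.
Transmission delays (L/R per hop): 0.00105263, 0.00084507, 0.0659341, 0.00230769 ms; sum = 0.0701395 ms.
Propagation delays (d/s per hop): 3.65, 6, 0.09, 4.1 ms; sum = 13.84 ms.
End-to-end = 13.91 ms.

13.91 ms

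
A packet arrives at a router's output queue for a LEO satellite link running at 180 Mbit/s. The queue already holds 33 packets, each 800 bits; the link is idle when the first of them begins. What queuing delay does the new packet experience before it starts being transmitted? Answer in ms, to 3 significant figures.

0.147 ms

Each queued packet: L/R = 800/180000000 = 0.00444444 ms.
33 queued → 0.146667 ms.
Queuing delay = 0.147 ms.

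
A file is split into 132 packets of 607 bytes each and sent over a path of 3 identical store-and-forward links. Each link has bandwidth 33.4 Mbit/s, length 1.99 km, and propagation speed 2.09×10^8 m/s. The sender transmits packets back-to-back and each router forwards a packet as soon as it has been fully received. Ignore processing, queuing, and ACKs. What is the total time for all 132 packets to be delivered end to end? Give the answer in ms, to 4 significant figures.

Per-hop transmission t_tx = L/R = 4856/33400000 = 0.145389 ms.
Per-hop propagation t_prop = 1990/209000000 = 0.00952153 ms.
Pipeline fill: first packet needs 3·t_tx to clear all hops; remaining 131 packets each add one t_tx.
Total = (3+132-1)·t_tx + 3·t_prop = 134·0.145389 + 3·0.00952153 = 19.51 ms.

19.51 ms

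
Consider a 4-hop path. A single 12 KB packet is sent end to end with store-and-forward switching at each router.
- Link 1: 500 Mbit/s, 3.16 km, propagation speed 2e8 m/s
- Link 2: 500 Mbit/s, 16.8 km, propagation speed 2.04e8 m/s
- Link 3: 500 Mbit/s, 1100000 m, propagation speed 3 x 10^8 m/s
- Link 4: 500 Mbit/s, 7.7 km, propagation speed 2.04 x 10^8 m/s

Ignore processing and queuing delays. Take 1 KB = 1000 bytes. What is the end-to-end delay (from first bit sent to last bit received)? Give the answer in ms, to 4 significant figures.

L = 96000 bits.
Transmission delay per hop = L/R = 96000/500000000 = 0.192 ms; 4 hops → 0.768 ms.
Propagation delays (d/s per hop): 0.0158, 0.0823529, 3.66667, 0.0377451 ms; sum = 3.80256 ms.
End-to-end = 4.571 ms.

4.571 ms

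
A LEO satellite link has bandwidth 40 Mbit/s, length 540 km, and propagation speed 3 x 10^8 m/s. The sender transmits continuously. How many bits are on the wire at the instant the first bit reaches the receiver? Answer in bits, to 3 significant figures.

Propagation delay = 540000 / 300000000 = 0.0018 s.
BDP = R × t_prop = 40000000 × 0.0018 = 72000 bits.

72000 bits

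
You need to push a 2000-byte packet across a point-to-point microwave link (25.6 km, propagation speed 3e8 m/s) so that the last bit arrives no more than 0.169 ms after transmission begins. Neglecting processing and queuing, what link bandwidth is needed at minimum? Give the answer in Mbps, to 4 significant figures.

191.2 Mbps

L = 16000 bits.
Propagation delay = 25600 / 300000000 = 0.0853333 ms.
Transmission budget = 0.169 − 0.0853333 = 0.0836667 ms.
R ≥ L / t_tx = 16000 bits / 8.36667e-05 s = 191.2 Mbps.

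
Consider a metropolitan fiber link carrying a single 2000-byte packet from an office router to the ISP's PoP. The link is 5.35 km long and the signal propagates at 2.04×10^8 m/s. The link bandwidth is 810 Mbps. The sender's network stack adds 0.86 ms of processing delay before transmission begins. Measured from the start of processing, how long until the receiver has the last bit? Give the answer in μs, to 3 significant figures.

906 μs

L = 2000 × 8 = 16000 bits.
Transmission delay = L/R = 16000 / 810000000 = 19.7531 μs.
Propagation delay = d/s = 5350 m / 204000000 m/s = 26.2255 μs.
Plus processing delay 0.86 ms = 860 μs.
Total = 906 μs.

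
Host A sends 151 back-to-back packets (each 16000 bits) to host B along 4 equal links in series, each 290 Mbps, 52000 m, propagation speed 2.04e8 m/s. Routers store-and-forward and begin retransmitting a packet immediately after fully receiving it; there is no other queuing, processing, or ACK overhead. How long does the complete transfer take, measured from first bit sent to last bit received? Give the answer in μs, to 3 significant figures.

Per-hop transmission t_tx = L/R = 16000/290000000 = 55.1724 μs.
Per-hop propagation t_prop = 52000/204000000 = 254.902 μs.
Pipeline fill: first packet needs 4·t_tx to clear all hops; remaining 150 packets each add one t_tx.
Total = (4+151-1)·t_tx + 4·t_prop = 154·55.1724 + 4·254.902 = 9520 μs.

9520 μs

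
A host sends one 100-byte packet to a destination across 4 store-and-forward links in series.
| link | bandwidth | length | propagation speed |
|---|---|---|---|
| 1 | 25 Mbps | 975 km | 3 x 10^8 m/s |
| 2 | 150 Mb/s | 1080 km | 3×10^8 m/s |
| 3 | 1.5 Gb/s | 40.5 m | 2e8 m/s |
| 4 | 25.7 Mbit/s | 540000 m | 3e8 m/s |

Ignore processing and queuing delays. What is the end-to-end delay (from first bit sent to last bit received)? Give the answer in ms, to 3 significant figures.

L = 100 × 8 = 800 bits.
Transmission delays (L/R per hop): 0.032, 0.00533333, 0.000533333, 0.0311284 ms; sum = 0.0689951 ms.
Propagation delays (d/s per hop): 3.25, 3.6, 0.0002025, 1.8 ms; sum = 8.6502 ms.
End-to-end = 8.72 ms.

8.72 ms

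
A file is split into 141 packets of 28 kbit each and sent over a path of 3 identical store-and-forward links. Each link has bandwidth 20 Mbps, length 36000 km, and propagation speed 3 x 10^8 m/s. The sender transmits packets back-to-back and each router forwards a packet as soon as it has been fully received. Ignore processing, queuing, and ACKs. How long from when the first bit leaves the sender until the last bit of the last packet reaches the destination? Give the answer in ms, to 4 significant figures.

560.2 ms

Per-hop transmission t_tx = L/R = 28000/20000000 = 1.4 ms.
Per-hop propagation t_prop = 36000000/300000000 = 120 ms.
Pipeline fill: first packet needs 3·t_tx to clear all hops; remaining 140 packets each add one t_tx.
Total = (3+141-1)·t_tx + 3·t_prop = 143·1.4 + 3·120 = 560.2 ms.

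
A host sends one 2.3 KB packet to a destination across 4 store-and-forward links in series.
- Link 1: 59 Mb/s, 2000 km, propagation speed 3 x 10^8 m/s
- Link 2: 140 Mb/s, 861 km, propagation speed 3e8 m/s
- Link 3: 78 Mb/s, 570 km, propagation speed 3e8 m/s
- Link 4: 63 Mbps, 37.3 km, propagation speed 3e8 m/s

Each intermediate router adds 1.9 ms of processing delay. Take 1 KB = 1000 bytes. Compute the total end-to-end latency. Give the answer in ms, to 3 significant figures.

L = 18400 bits.
Transmission delays (L/R per hop): 0.311864, 0.131429, 0.235897, 0.292063 ms; sum = 0.971254 ms.
Propagation delays (d/s per hop): 6.66667, 2.87, 1.9, 0.124333 ms; sum = 11.561 ms.
Processing at 3 router(s): 3 × 1.9 ms = 5.7 ms.
End-to-end = 18.2 ms.

18.2 ms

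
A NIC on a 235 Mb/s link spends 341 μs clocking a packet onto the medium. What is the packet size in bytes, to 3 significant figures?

10000 bytes

L = R × t_tx = 235000000 b/s × 0.000341 s = 80135 bits.
In bytes: 80135 / 8 = 10000 bytes.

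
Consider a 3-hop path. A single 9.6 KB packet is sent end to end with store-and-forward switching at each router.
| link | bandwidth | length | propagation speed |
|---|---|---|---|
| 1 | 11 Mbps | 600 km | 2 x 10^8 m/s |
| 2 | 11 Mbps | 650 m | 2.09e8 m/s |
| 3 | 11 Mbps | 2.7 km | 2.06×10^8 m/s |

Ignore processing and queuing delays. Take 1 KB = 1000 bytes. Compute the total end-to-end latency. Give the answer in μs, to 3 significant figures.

L = 76800 bits.
Transmission delay per hop = L/R = 76800/11000000 = 6981.82 μs; 3 hops → 20945.5 μs.
Propagation delays (d/s per hop): 3000, 3.11005, 13.1068 μs; sum = 3016.22 μs.
End-to-end = 24000 μs.

24000 μs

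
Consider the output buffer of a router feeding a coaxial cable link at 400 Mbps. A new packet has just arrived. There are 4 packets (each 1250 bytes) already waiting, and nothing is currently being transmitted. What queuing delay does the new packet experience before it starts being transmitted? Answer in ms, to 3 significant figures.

0.100 ms

Each queued packet: L/R = 10000/400000000 = 0.025 ms.
4 queued → 0.1 ms.
Queuing delay = 0.100 ms.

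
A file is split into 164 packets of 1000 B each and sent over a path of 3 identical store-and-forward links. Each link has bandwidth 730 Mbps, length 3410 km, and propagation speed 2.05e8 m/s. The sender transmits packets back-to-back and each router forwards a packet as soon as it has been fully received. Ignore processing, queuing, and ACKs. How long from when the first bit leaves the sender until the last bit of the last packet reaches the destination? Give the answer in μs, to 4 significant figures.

51720 μs

Per-hop transmission t_tx = L/R = 8000/730000000 = 10.9589 μs.
Per-hop propagation t_prop = 3410000/2.05e+08 = 16634.1 μs.
Pipeline fill: first packet needs 3·t_tx to clear all hops; remaining 163 packets each add one t_tx.
Total = (3+164-1)·t_tx + 3·t_prop = 166·10.9589 + 3·16634.1 = 51720 μs.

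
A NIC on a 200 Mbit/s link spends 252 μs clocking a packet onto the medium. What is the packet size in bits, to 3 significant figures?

50400 bits

L = R × t_tx = 200000000 b/s × 0.000252 s = 50400 bits.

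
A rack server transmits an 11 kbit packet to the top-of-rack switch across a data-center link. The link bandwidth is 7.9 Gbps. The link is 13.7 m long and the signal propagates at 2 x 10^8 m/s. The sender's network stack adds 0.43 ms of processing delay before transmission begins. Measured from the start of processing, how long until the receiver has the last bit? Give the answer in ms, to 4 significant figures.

0.4315 ms

L = 11000 bits.
Transmission delay = L/R = 11000 / 7900000000 = 0.00139241 ms.
Propagation delay = d/s = 13.7 m / 200000000 m/s = 6.85e-05 ms.
Plus processing delay 0.43 ms = 0.43 ms.
Total = 0.4315 ms.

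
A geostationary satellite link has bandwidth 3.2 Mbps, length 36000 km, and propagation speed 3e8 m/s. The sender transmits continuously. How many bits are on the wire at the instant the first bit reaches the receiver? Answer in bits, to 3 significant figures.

Propagation delay = 36000000 / 300000000 = 0.12 s.
BDP = R × t_prop = 3200000 × 0.12 = 384000 bits.

384000 bits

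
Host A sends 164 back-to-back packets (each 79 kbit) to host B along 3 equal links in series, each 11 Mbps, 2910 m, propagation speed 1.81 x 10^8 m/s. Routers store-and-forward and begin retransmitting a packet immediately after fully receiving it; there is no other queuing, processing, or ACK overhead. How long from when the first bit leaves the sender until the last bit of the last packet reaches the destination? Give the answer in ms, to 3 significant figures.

1190 ms

Per-hop transmission t_tx = L/R = 79000/11000000 = 7.18182 ms.
Per-hop propagation t_prop = 2910/181000000 = 0.0160773 ms.
Pipeline fill: first packet needs 3·t_tx to clear all hops; remaining 163 packets each add one t_tx.
Total = (3+164-1)·t_tx + 3·t_prop = 166·7.18182 + 3·0.0160773 = 1190 ms.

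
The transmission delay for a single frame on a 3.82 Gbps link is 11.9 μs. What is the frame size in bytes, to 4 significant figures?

L = R × t_tx = 3820000000 b/s × 1.19e-05 s = 45458 bits.
In bytes: 45458 / 8 = 5682 bytes.

5682 bytes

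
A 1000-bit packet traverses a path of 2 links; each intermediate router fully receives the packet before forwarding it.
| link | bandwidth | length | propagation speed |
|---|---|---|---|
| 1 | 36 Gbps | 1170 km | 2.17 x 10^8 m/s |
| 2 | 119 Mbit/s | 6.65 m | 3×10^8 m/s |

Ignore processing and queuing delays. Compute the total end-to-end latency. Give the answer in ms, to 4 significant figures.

5.400 ms

Transmission delays (L/R per hop): 2.77778e-05, 0.00840336 ms; sum = 0.00843114 ms.
Propagation delays (d/s per hop): 5.39171, 2.21667e-05 ms; sum = 5.39173 ms.
End-to-end = 5.400 ms.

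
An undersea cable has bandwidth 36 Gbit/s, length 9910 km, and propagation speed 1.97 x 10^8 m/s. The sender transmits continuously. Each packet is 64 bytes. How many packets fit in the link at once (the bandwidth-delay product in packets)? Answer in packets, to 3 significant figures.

3540000 packets

Propagation delay = 9910000 / 197000000 = 0.0503046 s.
BDP = R × t_prop = 36000000000 × 0.0503046 = 1810960000 bits.
In packets of 512 bits: 3540000 packets.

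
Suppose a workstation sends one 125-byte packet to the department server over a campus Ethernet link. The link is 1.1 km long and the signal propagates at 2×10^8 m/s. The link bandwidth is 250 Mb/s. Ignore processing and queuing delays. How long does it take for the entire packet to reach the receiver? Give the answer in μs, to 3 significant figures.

9.50 μs

L = 125 × 8 = 1000 bits.
Transmission delay = L/R = 1000 / 250000000 = 4 μs.
Propagation delay = d/s = 1100 m / 200000000 m/s = 5.5 μs.
Total = 9.50 μs.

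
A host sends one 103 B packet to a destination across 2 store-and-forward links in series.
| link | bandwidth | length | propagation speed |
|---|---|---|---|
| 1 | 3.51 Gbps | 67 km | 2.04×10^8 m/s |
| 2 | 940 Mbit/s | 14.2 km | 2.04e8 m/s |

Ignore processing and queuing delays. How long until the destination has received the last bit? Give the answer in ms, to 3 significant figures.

L = 103 × 8 = 824 bits.
Transmission delays (L/R per hop): 0.000234758, 0.000876596 ms; sum = 0.00111135 ms.
Propagation delays (d/s per hop): 0.328431, 0.0696078 ms; sum = 0.398039 ms.
End-to-end = 0.399 ms.

0.399 ms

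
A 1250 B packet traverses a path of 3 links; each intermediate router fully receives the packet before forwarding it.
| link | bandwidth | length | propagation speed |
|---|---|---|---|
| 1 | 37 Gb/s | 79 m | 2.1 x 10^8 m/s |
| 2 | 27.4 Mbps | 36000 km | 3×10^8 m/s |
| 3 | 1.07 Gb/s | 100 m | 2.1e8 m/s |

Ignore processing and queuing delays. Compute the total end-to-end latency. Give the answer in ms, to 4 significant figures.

120.4 ms

L = 1250 × 8 = 10000 bits.
Transmission delays (L/R per hop): 0.00027027, 0.364964, 0.00934579 ms; sum = 0.37458 ms.
Propagation delays (d/s per hop): 0.00037619, 120, 0.00047619 ms; sum = 120.001 ms.
End-to-end = 120.4 ms.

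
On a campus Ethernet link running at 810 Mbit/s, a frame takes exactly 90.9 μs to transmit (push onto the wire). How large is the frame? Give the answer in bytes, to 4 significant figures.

L = R × t_tx = 810000000 b/s × 9.09e-05 s = 73629 bits.
In bytes: 73629 / 8 = 9204 bytes.

9204 bytes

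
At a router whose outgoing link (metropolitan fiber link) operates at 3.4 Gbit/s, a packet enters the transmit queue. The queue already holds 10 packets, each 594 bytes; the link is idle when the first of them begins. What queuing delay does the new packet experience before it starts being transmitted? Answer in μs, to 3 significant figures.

14.0 μs

Each queued packet: L/R = 4752/3400000000 = 1.39765 μs.
10 queued → 13.9765 μs.
Queuing delay = 14.0 μs.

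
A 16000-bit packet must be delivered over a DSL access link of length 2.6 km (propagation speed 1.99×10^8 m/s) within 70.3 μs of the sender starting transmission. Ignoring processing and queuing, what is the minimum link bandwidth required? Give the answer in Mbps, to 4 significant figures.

Propagation delay = 2600 / 199000000 = 13.0653 μs.
Transmission budget = 70.3 − 13.0653 = 57.2347 μs.
R ≥ L / t_tx = 16000 bits / 5.72347e-05 s = 279.6 Mbps.

279.6 Mbps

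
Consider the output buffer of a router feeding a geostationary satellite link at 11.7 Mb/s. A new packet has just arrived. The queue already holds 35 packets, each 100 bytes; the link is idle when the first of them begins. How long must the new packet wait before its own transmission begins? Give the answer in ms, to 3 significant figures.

2.39 ms

Each queued packet: L/R = 800/11700000 = 0.0683761 ms.
35 queued → 2.39316 ms.
Queuing delay = 2.39 ms.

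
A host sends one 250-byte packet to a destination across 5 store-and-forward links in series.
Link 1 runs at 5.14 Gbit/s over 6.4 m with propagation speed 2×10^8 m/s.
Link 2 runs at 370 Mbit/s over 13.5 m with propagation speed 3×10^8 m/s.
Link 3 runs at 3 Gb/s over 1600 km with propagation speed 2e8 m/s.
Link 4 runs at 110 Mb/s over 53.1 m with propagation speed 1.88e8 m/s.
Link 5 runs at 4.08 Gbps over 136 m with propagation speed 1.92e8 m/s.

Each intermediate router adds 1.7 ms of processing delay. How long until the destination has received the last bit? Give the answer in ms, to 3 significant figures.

L = 250 × 8 = 2000 bits.
Transmission delays (L/R per hop): 0.000389105, 0.00540541, 0.000666667, 0.0181818, 0.000490196 ms; sum = 0.0251332 ms.
Propagation delays (d/s per hop): 3.2e-05, 4.5e-05, 8, 0.000282447, 0.000708333 ms; sum = 8.00107 ms.
Processing at 4 router(s): 4 × 1.7 ms = 6.8 ms.
End-to-end = 14.8 ms.

14.8 ms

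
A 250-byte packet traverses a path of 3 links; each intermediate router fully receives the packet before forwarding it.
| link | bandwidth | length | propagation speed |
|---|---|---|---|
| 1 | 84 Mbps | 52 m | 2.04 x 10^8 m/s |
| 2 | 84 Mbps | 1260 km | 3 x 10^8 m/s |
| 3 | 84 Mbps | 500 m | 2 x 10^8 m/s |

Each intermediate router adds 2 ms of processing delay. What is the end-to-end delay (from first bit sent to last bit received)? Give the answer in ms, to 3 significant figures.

8.27 ms

L = 250 × 8 = 2000 bits.
Transmission delay per hop = L/R = 2000/84000000 = 0.0238095 ms; 3 hops → 0.0714286 ms.
Propagation delays (d/s per hop): 0.000254902, 4.2, 0.0025 ms; sum = 4.20275 ms.
Processing at 2 router(s): 2 × 2 ms = 4 ms.
End-to-end = 8.27 ms.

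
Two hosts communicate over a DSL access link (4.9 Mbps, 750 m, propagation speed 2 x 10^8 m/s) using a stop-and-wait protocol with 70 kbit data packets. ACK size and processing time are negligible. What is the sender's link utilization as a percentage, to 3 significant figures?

t_tx = L/R = 70000/4900000 = 0.0142857 s.
t_prop = 750/200000000 = 3.75e-06 s; RTT = 7.5e-06 s.
Cycle = t_tx + RTT = 0.0142932 s.
Utilization = t_tx / cycle = 0.0142857/0.0142932 = 99.9 %.

99.9 %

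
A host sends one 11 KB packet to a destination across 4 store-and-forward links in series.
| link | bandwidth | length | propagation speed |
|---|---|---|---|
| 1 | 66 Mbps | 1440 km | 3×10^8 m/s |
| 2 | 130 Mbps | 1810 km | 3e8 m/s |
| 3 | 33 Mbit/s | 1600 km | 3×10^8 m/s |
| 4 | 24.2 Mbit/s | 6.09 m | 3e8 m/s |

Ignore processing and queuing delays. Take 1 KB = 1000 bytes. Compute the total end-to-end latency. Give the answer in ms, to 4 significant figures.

L = 88000 bits.
Transmission delays (L/R per hop): 1.33333, 0.676923, 2.66667, 3.63636 ms; sum = 8.31329 ms.
Propagation delays (d/s per hop): 4.8, 6.03333, 5.33333, 2.03e-05 ms; sum = 16.1667 ms.
End-to-end = 24.48 ms.

24.48 ms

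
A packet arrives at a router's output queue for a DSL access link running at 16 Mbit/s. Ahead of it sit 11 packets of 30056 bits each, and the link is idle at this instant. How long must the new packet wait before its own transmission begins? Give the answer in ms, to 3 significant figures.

20.7 ms

Each queued packet: L/R = 30056/16000000 = 1.8785 ms.
11 queued → 20.6635 ms.
Queuing delay = 20.7 ms.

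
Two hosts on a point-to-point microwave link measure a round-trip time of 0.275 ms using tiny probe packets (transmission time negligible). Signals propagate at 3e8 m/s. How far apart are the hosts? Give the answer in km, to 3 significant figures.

One-way propagation = RTT/2 = 0.1375 ms.
d = s × t = 300000000 × 0.0001375 = 41.3 km.

41.3 km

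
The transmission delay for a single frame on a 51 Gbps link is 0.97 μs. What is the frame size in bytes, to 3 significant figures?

6180 bytes

L = R × t_tx = 51000000000 b/s × 9.7e-07 s = 49470 bits.
In bytes: 49470 / 8 = 6180 bytes.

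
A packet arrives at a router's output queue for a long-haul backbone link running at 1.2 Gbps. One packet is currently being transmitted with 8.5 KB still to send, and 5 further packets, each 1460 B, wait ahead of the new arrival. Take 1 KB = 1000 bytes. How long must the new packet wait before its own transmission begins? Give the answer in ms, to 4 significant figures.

0.1053 ms

Each queued packet: L/R = 11680/1200000000 = 0.00973333 ms.
5 queued → 0.0486667 ms.
Plus remaining 68000 bits of current packet: 0.0566667 ms.
Queuing delay = 0.1053 ms.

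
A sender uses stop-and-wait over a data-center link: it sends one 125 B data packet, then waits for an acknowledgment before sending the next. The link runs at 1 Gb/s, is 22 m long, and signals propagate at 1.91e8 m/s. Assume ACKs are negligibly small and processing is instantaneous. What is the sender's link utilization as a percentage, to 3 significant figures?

81.3 %

t_tx = L/R = 1000/1000000000 = 1e-06 s.
t_prop = 22/191000000 = 1.15183e-07 s; RTT = 2.30366e-07 s.
Cycle = t_tx + RTT = 1.23037e-06 s.
Utilization = t_tx / cycle = 1e-06/1.23037e-06 = 81.3 %.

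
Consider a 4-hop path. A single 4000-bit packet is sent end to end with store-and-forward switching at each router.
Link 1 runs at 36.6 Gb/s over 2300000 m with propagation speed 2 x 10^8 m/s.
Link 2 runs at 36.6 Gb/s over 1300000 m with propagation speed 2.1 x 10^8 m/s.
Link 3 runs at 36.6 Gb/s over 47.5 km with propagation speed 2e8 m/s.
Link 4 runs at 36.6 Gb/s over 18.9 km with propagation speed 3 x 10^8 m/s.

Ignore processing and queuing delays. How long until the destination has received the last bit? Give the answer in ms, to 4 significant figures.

17.99 ms

Transmission delay per hop = L/R = 4000/36600000000 = 0.00010929 ms; 4 hops → 0.000437158 ms.
Propagation delays (d/s per hop): 11.5, 6.19048, 0.2375, 0.063 ms; sum = 17.991 ms.
End-to-end = 17.99 ms.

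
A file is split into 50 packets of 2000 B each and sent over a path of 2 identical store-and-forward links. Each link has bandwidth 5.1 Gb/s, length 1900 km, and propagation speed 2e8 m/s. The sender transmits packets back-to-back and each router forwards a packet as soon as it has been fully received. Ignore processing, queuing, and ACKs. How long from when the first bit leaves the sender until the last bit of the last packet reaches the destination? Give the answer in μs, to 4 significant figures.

Per-hop transmission t_tx = L/R = 16000/5100000000 = 3.13725 μs.
Per-hop propagation t_prop = 1900000/200000000 = 9500 μs.
Pipeline fill: first packet needs 2·t_tx to clear all hops; remaining 49 packets each add one t_tx.
Total = (2+50-1)·t_tx + 2·t_prop = 51·3.13725 + 2·9500 = 19160 μs.

19160 μs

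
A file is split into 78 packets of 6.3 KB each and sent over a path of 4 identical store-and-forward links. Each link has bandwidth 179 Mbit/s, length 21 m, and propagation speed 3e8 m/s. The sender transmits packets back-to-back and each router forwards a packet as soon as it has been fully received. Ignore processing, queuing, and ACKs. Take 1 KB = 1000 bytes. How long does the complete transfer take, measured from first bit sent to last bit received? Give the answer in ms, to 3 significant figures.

22.8 ms

Per-hop transmission t_tx = L/R = 50400/179000000 = 0.281564 ms.
Per-hop propagation t_prop = 21/300000000 = 7e-05 ms.
Pipeline fill: first packet needs 4·t_tx to clear all hops; remaining 77 packets each add one t_tx.
Total = (4+78-1)·t_tx + 4·t_prop = 81·0.281564 + 4·7e-05 = 22.8 ms.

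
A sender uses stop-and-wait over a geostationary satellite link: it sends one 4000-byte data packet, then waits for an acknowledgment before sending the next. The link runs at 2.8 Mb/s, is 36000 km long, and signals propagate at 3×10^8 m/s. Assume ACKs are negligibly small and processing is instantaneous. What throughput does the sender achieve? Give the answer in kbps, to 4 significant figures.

t_tx = L/R = 32000/2800000 = 0.0114286 s.
t_prop = 36000000/300000000 = 0.12 s; RTT = 0.24 s.
Cycle = t_tx + RTT = 0.251429 s.
Throughput = L / cycle = 32000 / 0.251429 = 127.3 kbps.

127.3 kbps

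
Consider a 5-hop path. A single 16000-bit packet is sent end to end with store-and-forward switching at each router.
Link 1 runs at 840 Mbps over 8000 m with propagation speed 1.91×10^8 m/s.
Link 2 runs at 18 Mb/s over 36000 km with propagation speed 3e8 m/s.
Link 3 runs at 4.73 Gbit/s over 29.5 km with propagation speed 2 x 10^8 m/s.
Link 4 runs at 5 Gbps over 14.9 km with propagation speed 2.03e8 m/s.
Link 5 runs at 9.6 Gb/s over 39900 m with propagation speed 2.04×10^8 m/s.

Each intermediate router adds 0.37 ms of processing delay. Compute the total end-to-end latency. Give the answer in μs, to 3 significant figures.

123000 μs

Transmission delays (L/R per hop): 19.0476, 888.889, 3.38266, 3.2, 1.66667 μs; sum = 916.186 μs.
Propagation delays (d/s per hop): 41.8848, 120000, 147.5, 73.399, 195.588 μs; sum = 120458 μs.
Processing at 4 router(s): 4 × 0.37 ms = 1480 μs.
End-to-end = 123000 μs.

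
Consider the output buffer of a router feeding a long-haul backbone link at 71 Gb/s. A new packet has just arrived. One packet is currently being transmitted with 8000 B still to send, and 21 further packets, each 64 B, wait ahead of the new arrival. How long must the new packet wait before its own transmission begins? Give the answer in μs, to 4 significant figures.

1.053 μs

Each queued packet: L/R = 512/71000000000 = 0.00721127 μs.
21 queued → 0.151437 μs.
Plus remaining 64000 bits of current packet: 0.901408 μs.
Queuing delay = 1.053 μs.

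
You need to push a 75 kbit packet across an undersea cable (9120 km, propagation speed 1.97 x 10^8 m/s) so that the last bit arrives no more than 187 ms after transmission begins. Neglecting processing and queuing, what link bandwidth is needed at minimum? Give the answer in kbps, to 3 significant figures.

533 kbps

Propagation delay = 9120000 / 197000000 = 46.2944 ms.
Transmission budget = 187 − 46.2944 = 140.706 ms.
R ≥ L / t_tx = 75000 bits / 0.140706 s = 533 kbps.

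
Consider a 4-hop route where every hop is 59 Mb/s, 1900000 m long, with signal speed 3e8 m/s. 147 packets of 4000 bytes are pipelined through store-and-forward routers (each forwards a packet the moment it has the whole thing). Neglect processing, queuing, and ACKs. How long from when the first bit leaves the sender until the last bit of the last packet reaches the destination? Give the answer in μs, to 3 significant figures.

Per-hop transmission t_tx = L/R = 32000/59000000 = 542.373 μs.
Per-hop propagation t_prop = 1900000/300000000 = 6333.33 μs.
Pipeline fill: first packet needs 4·t_tx to clear all hops; remaining 146 packets each add one t_tx.
Total = (4+147-1)·t_tx + 4·t_prop = 150·542.373 + 4·6333.33 = 107000 μs.

107000 μs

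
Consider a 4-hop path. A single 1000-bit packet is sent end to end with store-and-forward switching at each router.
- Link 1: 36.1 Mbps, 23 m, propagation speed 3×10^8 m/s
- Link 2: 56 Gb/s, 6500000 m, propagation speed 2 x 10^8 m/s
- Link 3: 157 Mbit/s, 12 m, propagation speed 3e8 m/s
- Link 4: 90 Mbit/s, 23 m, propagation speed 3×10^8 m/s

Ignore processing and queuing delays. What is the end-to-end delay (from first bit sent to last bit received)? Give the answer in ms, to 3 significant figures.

Transmission delays (L/R per hop): 0.0277008, 1.78571e-05, 0.00636943, 0.0111111 ms; sum = 0.0451992 ms.
Propagation delays (d/s per hop): 7.66667e-05, 32.5, 4e-05, 7.66667e-05 ms; sum = 32.5002 ms.
End-to-end = 32.5 ms.

32.5 ms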